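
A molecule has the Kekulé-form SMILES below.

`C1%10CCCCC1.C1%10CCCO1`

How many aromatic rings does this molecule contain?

The SMILES encodes a six-membered saturated carbon ring; a five-membered saturated ring of four carbons and one oxygen.
The 6-membered ring has only sp³ atoms, so it is not fully conjugated — not aromatic (cyclohexane).
The 5-membered ring with one oxygen has only sp³ atoms, so it is not fully conjugated — not aromatic (tetrahydrofuran).
None of the rings are aromatic. Total: 0.

0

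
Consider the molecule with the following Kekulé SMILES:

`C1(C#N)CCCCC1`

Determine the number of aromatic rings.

The SMILES encodes a six-membered saturated carbon ring.
The 6-membered ring has only sp³ atoms, so it is not fully conjugated — not aromatic (cyclohexane).

0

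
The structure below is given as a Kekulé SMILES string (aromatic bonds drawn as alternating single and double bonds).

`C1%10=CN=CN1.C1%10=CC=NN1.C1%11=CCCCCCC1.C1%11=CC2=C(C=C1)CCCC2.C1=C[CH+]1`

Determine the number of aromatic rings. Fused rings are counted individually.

The SMILES encodes a five-membered ring with nitrogens at positions 1 and 3 (one bearing H, one in a C=N bond) and two double bonds; a five-membered ring with two adjacent nitrogens (one bearing H, one in a double bond) and two double bonds; an eight-membered carbon ring with one C=C double bond; a six-membered carbon ring with three alternating C=C double bonds, fused to a saturated six-membered carbon ring; a three-membered all-carbon ring bearing a positive charge on one carbon, with one C=C double bond.
The 5-membered ring with two nitrogens (one N–H, one =N–) is planar and fully conjugated; 2 ring double bonds (4 π electrons) plus a heteroatom lone pair (2) give 6 π electrons. That satisfies 4n+2 with n=1, so it is aromatic (imidazole).
The 5-membered ring with two adjacent nitrogens (one N–H, one =N–) is fully conjugated (every ring atom contributes a p orbital); 2 ring double bonds (4 π electrons) plus a heteroatom lone pair (2) give 6 π electrons. Since 6 = 4n+2 (n=1), it is aromatic (pyrazole).
The 8-membered ring has six sp³ carbons, so it is not fully conjugated — not aromatic (cyclooctene).
The 6-membered ring has a continuous p-orbital overlap around the ring; 3 ring double bonds give 6 π electrons. That satisfies 4n+2 with n=1, so it is aromatic (benzene ring).
The second 6-membered ring has four sp³ carbons, so it is not fully conjugated — not aromatic (cyclohexane ring).
The 3-membered ring is fully conjugated (every ring atom contributes a p orbital); 1 ring double bond (2 π electrons) plus the carbocation's empty p orbital (0, but keeps the ring conjugated) give 2 π electrons. 2 = 4(0)+2, so it is aromatic (cyclopropenyl cation).
4 of the 6 rings are aromatic. Total: 4.

4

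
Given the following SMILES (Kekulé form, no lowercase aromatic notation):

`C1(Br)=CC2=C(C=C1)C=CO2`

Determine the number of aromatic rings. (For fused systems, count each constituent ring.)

The SMILES encodes a six-membered carbon ring with three alternating C=C double bonds, fused to a five-membered ring containing one oxygen and two C=C double bonds.
The fused 6/5-membered bicyclic (with one oxygen) is a single π system with 9 sp² atoms and 10 π electrons from ring double bonds plus a heteroatom lone pair. 10 = 4(2)+2, so the system is aromatic and both rings count as aromatic (benzofuran).
2 of the 2 rings are aromatic. Total: 2.

2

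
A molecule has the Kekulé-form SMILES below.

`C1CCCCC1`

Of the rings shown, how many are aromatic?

0

The SMILES encodes a six-membered saturated carbon ring.
The 6-membered ring has only sp³ atoms, so it is not fully conjugated — not aromatic (cyclohexane).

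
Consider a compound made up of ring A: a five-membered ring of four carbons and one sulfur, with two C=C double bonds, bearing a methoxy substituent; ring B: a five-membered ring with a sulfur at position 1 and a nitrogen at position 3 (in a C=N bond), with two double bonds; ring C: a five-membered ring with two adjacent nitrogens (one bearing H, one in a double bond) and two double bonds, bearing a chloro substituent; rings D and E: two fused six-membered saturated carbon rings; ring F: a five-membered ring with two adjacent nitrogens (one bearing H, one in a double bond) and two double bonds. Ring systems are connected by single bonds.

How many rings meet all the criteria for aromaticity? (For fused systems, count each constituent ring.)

4

Ring A has a continuous p-orbital overlap around the ring; 2 ring double bonds (4 π electrons) plus a heteroatom lone pair (2) give 6 π electrons. 6 = 4(1)+2, so ring A is aromatic (thiophene).
Ring B has a continuous p-orbital overlap around the ring; 2 ring double bonds (4 π electrons) plus a heteroatom lone pair (2) give 6 π electrons. 6 = 4(1)+2, so ring B is aromatic (thiazole).
Ring C has a continuous p-orbital overlap around the ring; 2 ring double bonds (4 π electrons) plus a heteroatom lone pair (2) give 6 π electrons. That satisfies 4n+2 with n=1, so ring C is aromatic (pyrazole).
Ring D has only sp³ atoms, so it is not fully conjugated — not aromatic (cyclohexane ring).
Ring E has only sp³ atoms, so it is not fully conjugated — not aromatic (cyclohexane ring).
Ring F has a continuous p-orbital overlap around the ring; 2 ring double bonds (4 π electrons) plus a heteroatom lone pair (2) give 6 π electrons. Since 6 = 4n+2 (n=1), ring F is aromatic (pyrazole).
Aromatic: A, B, C, F. Total: 4.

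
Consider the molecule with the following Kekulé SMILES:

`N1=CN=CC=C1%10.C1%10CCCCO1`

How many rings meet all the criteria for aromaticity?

1

The SMILES encodes a six-membered ring with nitrogens at positions 1 and 3 and three alternating double bonds; a six-membered saturated ring of five carbons and one oxygen.
The 6-membered ring with two nitrogens (1,3) is fully conjugated (every ring atom contributes a p orbital); 3 ring double bonds give 6 π electrons. 6 = 4(1)+2, so it is aromatic (pyrimidine).
The 6-membered ring with one oxygen has only sp³ atoms, so it is not fully conjugated — not aromatic (tetrahydropyran).
1 of the 2 rings is aromatic. Total: 1.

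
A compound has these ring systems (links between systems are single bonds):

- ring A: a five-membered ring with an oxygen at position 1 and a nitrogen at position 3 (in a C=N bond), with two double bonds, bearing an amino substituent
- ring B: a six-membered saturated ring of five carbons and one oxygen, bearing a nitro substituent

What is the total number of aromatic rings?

Ring A is fully conjugated (every ring atom contributes a p orbital); 2 ring double bonds (4 π electrons) plus a heteroatom lone pair (2) give 6 π electrons. That satisfies 4n+2 with n=1, so ring A is aromatic (oxazole).
Ring B has only sp³ atoms, so it is not fully conjugated — not aromatic (tetrahydropyran).
Aromatic: A. Total: 1.

1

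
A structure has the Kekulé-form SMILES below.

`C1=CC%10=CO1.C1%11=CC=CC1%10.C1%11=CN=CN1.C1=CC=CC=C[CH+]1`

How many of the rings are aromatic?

The SMILES encodes a five-membered ring of four carbons and one oxygen, with two C=C double bonds; a five-membered carbon ring with two conjugated C=C double bonds and one sp³ carbon; a five-membered ring with nitrogens at positions 1 and 3 (one bearing H, one in a C=N bond) and two double bonds; a seven-membered all-carbon ring bearing a positive charge on one carbon, with three C=C double bonds.
The 5-membered ring with one oxygen is planar and fully conjugated; 2 ring double bonds (4 π electrons) plus a heteroatom lone pair (2) give 6 π electrons. 6 = 4(1)+2, so it is aromatic (furan).
The 5-membered ring has one sp³ carbon, so it is not fully conjugated — not aromatic (cyclopentadiene).
The 5-membered ring with two nitrogens (one N–H, one =N–) is fully conjugated (every ring atom contributes a p orbital); 2 ring double bonds (4 π electrons) plus a heteroatom lone pair (2) give 6 π electrons. That satisfies 4n+2 with n=1, so it is aromatic (imidazole).
The 7-membered ring is fully conjugated (every ring atom contributes a p orbital); 3 ring double bonds (6 π electrons) plus the carbocation's empty p orbital (0, but keeps the ring conjugated) give 6 π electrons. 6 = 4(1)+2, so it is aromatic (tropylium cation).
3 of the 4 rings are aromatic. Total: 3.

3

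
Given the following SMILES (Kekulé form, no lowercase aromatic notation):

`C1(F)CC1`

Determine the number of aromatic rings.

0

The SMILES encodes a three-membered saturated carbon ring.
The 3-membered ring has only sp³ atoms, so it is not fully conjugated — not aromatic (cyclopropane).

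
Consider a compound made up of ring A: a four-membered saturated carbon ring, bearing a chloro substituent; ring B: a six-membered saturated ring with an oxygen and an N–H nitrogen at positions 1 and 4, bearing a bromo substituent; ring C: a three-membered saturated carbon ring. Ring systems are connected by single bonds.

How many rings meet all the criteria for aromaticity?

0

Ring A has only sp³ atoms, so it is not fully conjugated — not aromatic (cyclobutane).
Ring B has only sp³ atoms, so it is not fully conjugated — not aromatic (morpholine).
Ring C has only sp³ atoms, so it is not fully conjugated — not aromatic (cyclopropane).
No ring is aromatic. Total: 0.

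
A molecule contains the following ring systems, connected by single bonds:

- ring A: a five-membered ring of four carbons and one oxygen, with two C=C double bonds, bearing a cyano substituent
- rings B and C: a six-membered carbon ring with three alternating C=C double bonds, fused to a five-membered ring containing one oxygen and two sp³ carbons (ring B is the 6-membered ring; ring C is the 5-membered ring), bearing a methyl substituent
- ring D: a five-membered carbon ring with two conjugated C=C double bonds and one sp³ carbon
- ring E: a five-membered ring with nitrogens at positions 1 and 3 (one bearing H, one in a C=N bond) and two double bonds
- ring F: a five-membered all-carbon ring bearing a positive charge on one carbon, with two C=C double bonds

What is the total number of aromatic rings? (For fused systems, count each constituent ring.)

3

Ring A is fully conjugated (every ring atom contributes a p orbital); 2 ring double bonds (4 π electrons) plus a heteroatom lone pair (2) give 6 π electrons. 6 = 4(1)+2, so ring A is aromatic (furan).
Ring B is planar and fully conjugated; 3 ring double bonds give 6 π electrons. Since 6 = 4n+2 (n=1), ring B is aromatic (benzene ring).
Ring C has two sp³ carbons, so it is not fully conjugated — not aromatic (oxolane ring).
Ring D has one sp³ carbon, so it is not fully conjugated — not aromatic (cyclopentadiene).
Ring E has a continuous p-orbital overlap around the ring; 2 ring double bonds (4 π electrons) plus a heteroatom lone pair (2) give 6 π electrons. 6 = 4(1)+2, so ring E is aromatic (imidazole).
Ring F has only sp² ring atoms; a planar conformation would have a fully conjugated π system of 4 electrons. But 4 = 4(1), which is 4n not 4n+2, so ring F is not aromatic (cyclopentadienyl cation).
Aromatic: A, B, E. Total: 3.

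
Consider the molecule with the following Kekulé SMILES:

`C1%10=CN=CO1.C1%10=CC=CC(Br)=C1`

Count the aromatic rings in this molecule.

The SMILES encodes a five-membered ring with an oxygen at position 1 and a nitrogen at position 3 (in a C=N bond), with two double bonds; a six-membered carbon ring with three alternating C=C double bonds.
The 5-membered ring with one oxygen and one =N– is fully conjugated (every ring atom contributes a p orbital); 2 ring double bonds (4 π electrons) plus a heteroatom lone pair (2) give 6 π electrons. That satisfies 4n+2 with n=1, so it is aromatic (oxazole).
The 6-membered ring is planar and fully conjugated; 3 ring double bonds give 6 π electrons. Since 6 = 4n+2 (n=1), it is aromatic (benzene).
2 of the 2 rings are aromatic. Total: 2.

2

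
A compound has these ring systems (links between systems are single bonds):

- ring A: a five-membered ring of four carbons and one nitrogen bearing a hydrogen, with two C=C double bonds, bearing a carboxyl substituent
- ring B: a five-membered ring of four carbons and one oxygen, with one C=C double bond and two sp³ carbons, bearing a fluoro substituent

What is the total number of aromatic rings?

1

Ring A is planar and fully conjugated; 2 ring double bonds (4 π electrons) plus a heteroatom lone pair (2) give 6 π electrons. 6 = 4(1)+2, so ring A is aromatic (pyrrole).
Ring B has two sp³ carbons, so it is not fully conjugated — not aromatic (2,3-dihydrofuran).
Aromatic: A. Total: 1.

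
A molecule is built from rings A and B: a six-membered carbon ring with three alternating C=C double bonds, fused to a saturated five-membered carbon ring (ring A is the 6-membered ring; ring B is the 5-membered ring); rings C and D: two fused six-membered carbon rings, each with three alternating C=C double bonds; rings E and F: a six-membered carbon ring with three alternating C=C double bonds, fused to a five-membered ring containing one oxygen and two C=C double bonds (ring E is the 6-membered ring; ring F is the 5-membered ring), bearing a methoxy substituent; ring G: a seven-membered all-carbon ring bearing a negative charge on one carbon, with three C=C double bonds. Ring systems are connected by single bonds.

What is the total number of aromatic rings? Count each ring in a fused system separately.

Ring A has a continuous p-orbital overlap around the ring; 3 ring double bonds give 6 π electrons. Since 6 = 4n+2 (n=1), ring A is aromatic (benzene ring).
Ring B has three sp³ carbons, so it is not fully conjugated — not aromatic (cyclopentane ring).
Rings C and D form a fused bicyclic system with 10 sp² atoms and 10 π electrons from ring double bonds. 10 = 4(2)+2, so the system is aromatic and both rings count as aromatic (naphthalene).
Rings E and F form a fused bicyclic system (with one oxygen) with 9 sp² atoms and 10 π electrons from ring double bonds plus a heteroatom lone pair. 10 = 4(2)+2, so the system is aromatic and both rings count as aromatic (benzofuran).
Ring G has only sp² ring atoms; a planar conformation would have a fully conjugated π system of 8 electrons. But 8 = 4(2), which is 4n not 4n+2, so ring G is not aromatic (cycloheptatrienyl anion).
Aromatic: A, C, D, E, F. Total: 5.

5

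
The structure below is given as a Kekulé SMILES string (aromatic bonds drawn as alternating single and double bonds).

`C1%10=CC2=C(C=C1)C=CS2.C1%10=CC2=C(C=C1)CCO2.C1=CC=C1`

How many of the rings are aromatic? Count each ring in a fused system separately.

The SMILES encodes a six-membered carbon ring with three alternating C=C double bonds, fused to a five-membered ring containing one sulfur and two C=C double bonds; a six-membered carbon ring with three alternating C=C double bonds, fused to a five-membered ring containing one oxygen and two sp³ carbons; a four-membered carbon ring with two alternating C=C double bonds.
The fused 6/5-membered bicyclic (with one sulfur) is a single π system with 9 sp² atoms and 10 π electrons from ring double bonds plus a heteroatom lone pair. 10 = 4(2)+2, so the system is aromatic and both rings count as aromatic (benzothiophene).
The 6-membered ring is fully conjugated (every ring atom contributes a p orbital); 3 ring double bonds give 6 π electrons. That satisfies 4n+2 with n=1, so it is aromatic (benzene ring).
The 5-membered ring with one oxygen has two sp³ carbons, so it is not fully conjugated — not aromatic (oxolane ring).
The 4-membered ring has only sp² ring atoms; a planar conformation would have a fully conjugated π system of 4 electrons. But 4 = 4(1), which is 4n not 4n+2, so it is not aromatic (cyclobutadiene) — cyclobutadiene is antiaromatic and distorts to a rectangle.
3 of the 5 rings are aromatic. Total: 3.

3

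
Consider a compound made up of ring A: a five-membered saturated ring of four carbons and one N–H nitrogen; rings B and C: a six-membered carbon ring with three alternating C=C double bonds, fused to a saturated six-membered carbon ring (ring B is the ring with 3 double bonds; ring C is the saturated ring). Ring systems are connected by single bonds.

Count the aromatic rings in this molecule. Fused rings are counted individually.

Ring A has only sp³ atoms, so it is not fully conjugated — not aromatic (pyrrolidine).
Ring B is planar and fully conjugated; 3 ring double bonds give 6 π electrons. Since 6 = 4n+2 (n=1), ring B is aromatic (benzene ring).
Ring C has four sp³ carbons, so it is not fully conjugated — not aromatic (cyclohexane ring).
Aromatic: B. Total: 1.

1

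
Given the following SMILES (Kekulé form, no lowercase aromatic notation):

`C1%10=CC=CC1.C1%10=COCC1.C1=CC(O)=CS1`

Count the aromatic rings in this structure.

The SMILES encodes a five-membered carbon ring with two conjugated C=C double bonds and one sp³ carbon; a five-membered ring of four carbons and one oxygen, with one C=C double bond and two sp³ carbons; a five-membered ring of four carbons and one sulfur, with two C=C double bonds.
The 5-membered ring has one sp³ carbon, so it is not fully conjugated — not aromatic (cyclopentadiene).
The 5-membered ring with one oxygen has two sp³ carbons, so it is not fully conjugated — not aromatic (2,3-dihydrofuran).
The 5-membered ring with one sulfur has a continuous p-orbital overlap around the ring; 2 ring double bonds (4 π electrons) plus a heteroatom lone pair (2) give 6 π electrons. Since 6 = 4n+2 (n=1), it is aromatic (thiophene).
1 of the 3 rings is aromatic. Total: 1.

1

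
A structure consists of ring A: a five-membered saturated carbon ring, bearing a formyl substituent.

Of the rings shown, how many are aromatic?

Ring A has only sp³ atoms, so it is not fully conjugated — not aromatic (cyclopentane).

0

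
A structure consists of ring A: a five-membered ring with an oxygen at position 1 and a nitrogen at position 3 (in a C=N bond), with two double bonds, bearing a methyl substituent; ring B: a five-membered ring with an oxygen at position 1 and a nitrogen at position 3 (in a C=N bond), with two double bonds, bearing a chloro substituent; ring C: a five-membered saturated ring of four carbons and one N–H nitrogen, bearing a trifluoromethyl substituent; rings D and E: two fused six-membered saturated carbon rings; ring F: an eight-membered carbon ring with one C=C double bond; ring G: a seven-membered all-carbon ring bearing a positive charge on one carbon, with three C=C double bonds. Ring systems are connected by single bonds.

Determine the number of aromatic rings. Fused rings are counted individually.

Ring A has a continuous p-orbital overlap around the ring; 2 ring double bonds (4 π electrons) plus a heteroatom lone pair (2) give 6 π electrons. That satisfies 4n+2 with n=1, so ring A is aromatic (oxazole).
Ring B is planar and fully conjugated; 2 ring double bonds (4 π electrons) plus a heteroatom lone pair (2) give 6 π electrons. 6 = 4(1)+2, so ring B is aromatic (oxazole).
Ring C has only sp³ atoms, so it is not fully conjugated — not aromatic (pyrrolidine).
Ring D has only sp³ atoms, so it is not fully conjugated — not aromatic (cyclohexane ring).
Ring E has only sp³ atoms, so it is not fully conjugated — not aromatic (cyclohexane ring).
Ring F has six sp³ carbons, so it is not fully conjugated — not aromatic (cyclooctene).
Ring G is fully conjugated (every ring atom contributes a p orbital); 3 ring double bonds (6 π electrons) plus the carbocation's empty p orbital (0, but keeps the ring conjugated) give 6 π electrons. 6 = 4(1)+2, so ring G is aromatic (tropylium cation).
Aromatic: A, B, G. Total: 3.

3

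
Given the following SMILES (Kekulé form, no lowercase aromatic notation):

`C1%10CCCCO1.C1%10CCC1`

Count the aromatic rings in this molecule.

The SMILES encodes a six-membered saturated ring of five carbons and one oxygen; a four-membered saturated carbon ring.
The 6-membered ring with one oxygen has only sp³ atoms, so it is not fully conjugated — not aromatic (tetrahydropyran).
The 4-membered ring has only sp³ atoms, so it is not fully conjugated — not aromatic (cyclobutane).
None of the rings are aromatic. Total: 0.

0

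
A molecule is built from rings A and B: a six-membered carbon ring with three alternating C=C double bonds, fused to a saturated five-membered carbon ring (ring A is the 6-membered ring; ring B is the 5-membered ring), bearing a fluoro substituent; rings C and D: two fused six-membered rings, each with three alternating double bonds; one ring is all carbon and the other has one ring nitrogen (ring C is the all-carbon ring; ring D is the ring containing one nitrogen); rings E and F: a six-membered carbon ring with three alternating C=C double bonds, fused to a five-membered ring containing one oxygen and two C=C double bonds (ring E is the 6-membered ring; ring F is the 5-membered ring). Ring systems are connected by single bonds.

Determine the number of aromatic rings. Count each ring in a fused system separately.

Ring A is planar and fully conjugated; 3 ring double bonds give 6 π electrons. Since 6 = 4n+2 (n=1), ring A is aromatic (benzene ring).
Ring B has three sp³ carbons, so it is not fully conjugated — not aromatic (cyclopentane ring).
Rings C and D form a fused bicyclic system (with one nitrogen) with 10 sp² atoms and 10 π electrons from ring double bonds. 10 = 4(2)+2, so the system is aromatic and both rings count as aromatic (quinoline).
Rings E and F form a fused bicyclic system (with one oxygen) with 9 sp² atoms and 10 π electrons from ring double bonds plus a heteroatom lone pair. 10 = 4(2)+2, so the system is aromatic and both rings count as aromatic (benzofuran).
Aromatic: A, C, D, E, F. Total: 5.

5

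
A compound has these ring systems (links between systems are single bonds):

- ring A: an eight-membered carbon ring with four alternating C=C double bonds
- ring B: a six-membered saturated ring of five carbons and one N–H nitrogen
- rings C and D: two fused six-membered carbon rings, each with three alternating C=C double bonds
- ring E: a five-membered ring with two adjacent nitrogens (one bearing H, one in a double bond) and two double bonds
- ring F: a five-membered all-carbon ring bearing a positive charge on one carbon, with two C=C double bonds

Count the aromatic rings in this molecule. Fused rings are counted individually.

3

Ring A has only sp² ring atoms; a planar conformation would have a fully conjugated π system of 8 electrons. But 8 = 4(2), which is 4n not 4n+2, so ring A is not aromatic (cyclooctatetraene) — cyclooctatetraene distorts into a non-planar tub to avoid antiaromaticity.
Ring B has only sp³ atoms, so it is not fully conjugated — not aromatic (piperidine).
Rings C and D form a fused bicyclic system with 10 sp² atoms and 10 π electrons from ring double bonds. 10 = 4(2)+2, so the system is aromatic and both rings count as aromatic (naphthalene).
Ring E is planar and fully conjugated; 2 ring double bonds (4 π electrons) plus a heteroatom lone pair (2) give 6 π electrons. Since 6 = 4n+2 (n=1), ring E is aromatic (pyrazole).
Ring F has only sp² ring atoms; a planar conformation would have a fully conjugated π system of 4 electrons. But 4 = 4(1), which is 4n not 4n+2, so ring F is not aromatic (cyclopentadienyl cation).
Aromatic: C, D, E. Total: 3.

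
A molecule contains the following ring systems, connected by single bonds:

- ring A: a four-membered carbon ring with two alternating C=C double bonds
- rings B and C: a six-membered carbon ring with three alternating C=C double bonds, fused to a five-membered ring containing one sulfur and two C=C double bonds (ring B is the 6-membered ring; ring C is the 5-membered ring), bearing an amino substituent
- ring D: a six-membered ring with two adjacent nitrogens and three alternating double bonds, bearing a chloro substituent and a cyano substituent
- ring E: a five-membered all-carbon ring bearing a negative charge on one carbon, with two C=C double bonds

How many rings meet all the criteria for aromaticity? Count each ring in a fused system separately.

Ring A has only sp² ring atoms; a planar conformation would have a fully conjugated π system of 4 electrons. But 4 = 4(1), which is 4n not 4n+2, so ring A is not aromatic (cyclobutadiene) — cyclobutadiene is antiaromatic and distorts to a rectangle.
Rings B and C form a fused bicyclic system (with one sulfur) with 9 sp² atoms and 10 π electrons from ring double bonds plus a heteroatom lone pair. 10 = 4(2)+2, so the system is aromatic and both rings count as aromatic (benzothiophene).
Ring D is fully conjugated (every ring atom contributes a p orbital); 3 ring double bonds give 6 π electrons. That satisfies 4n+2 with n=1, so ring D is aromatic (pyridazine).
Ring E is fully conjugated (every ring atom contributes a p orbital); 2 ring double bonds (4 π electrons) plus the carbanion lone pair (2) give 6 π electrons. Since 6 = 4n+2 (n=1), ring E is aromatic (cyclopentadienyl anion).
Aromatic: B, C, D, E. Total: 4.

4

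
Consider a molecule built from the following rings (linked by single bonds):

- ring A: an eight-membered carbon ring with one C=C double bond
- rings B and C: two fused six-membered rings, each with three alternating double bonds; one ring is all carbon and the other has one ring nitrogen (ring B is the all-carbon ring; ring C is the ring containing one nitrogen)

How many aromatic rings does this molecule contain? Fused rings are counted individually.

Ring A has six sp³ carbons, so it is not fully conjugated — not aromatic (cyclooctene).
Rings B and C form a fused bicyclic system (with one nitrogen) with 10 sp² atoms and 10 π electrons from ring double bonds. 10 = 4(2)+2, so the system is aromatic and both rings count as aromatic (quinoline).
Aromatic: B, C. Total: 2.

2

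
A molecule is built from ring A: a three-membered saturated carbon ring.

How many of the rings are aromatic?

0

Ring A has only sp³ atoms, so it is not fully conjugated — not aromatic (cyclopropane).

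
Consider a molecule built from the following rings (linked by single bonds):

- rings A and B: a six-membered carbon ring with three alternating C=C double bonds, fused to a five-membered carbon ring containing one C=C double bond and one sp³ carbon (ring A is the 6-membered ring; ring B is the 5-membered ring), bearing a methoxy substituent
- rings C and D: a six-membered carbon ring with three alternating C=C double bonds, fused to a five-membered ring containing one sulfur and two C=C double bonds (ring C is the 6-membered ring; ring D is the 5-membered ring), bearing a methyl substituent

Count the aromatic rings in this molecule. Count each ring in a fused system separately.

Ring A is planar and fully conjugated; 3 ring double bonds give 6 π electrons. That satisfies 4n+2 with n=1, so ring A is aromatic (benzene ring).
Ring B has one sp³ carbon, so it is not fully conjugated — not aromatic (cyclopentene ring).
Rings C and D form a fused bicyclic system (with one sulfur) with 9 sp² atoms and 10 π electrons from ring double bonds plus a heteroatom lone pair. 10 = 4(2)+2, so the system is aromatic and both rings count as aromatic (benzothiophene).
Aromatic: A, C, D. Total: 3.

3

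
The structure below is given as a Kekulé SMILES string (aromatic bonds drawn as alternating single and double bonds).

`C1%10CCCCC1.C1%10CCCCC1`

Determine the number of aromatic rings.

The SMILES encodes a six-membered saturated carbon ring; a six-membered saturated carbon ring.
The 6-membered ring has only sp³ atoms, so it is not fully conjugated — not aromatic (cyclohexane).
The second 6-membered ring has only sp³ atoms, so it is not fully conjugated — not aromatic (cyclohexane).
None of the rings are aromatic. Total: 0.

0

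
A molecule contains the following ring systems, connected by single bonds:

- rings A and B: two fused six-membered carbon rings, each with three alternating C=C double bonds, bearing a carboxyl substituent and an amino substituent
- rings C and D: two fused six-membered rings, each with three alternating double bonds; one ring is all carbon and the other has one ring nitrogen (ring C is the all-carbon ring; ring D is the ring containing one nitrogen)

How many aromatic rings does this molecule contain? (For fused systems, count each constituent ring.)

4

Rings A and B form a fused bicyclic system with 10 sp² atoms and 10 π electrons from ring double bonds. 10 = 4(2)+2, so the system is aromatic and both rings count as aromatic (naphthalene).
Rings C and D form a fused bicyclic system (with one nitrogen) with 10 sp² atoms and 10 π electrons from ring double bonds. 10 = 4(2)+2, so the system is aromatic and both rings count as aromatic (quinoline).
Aromatic: A, B, C, D. Total: 4.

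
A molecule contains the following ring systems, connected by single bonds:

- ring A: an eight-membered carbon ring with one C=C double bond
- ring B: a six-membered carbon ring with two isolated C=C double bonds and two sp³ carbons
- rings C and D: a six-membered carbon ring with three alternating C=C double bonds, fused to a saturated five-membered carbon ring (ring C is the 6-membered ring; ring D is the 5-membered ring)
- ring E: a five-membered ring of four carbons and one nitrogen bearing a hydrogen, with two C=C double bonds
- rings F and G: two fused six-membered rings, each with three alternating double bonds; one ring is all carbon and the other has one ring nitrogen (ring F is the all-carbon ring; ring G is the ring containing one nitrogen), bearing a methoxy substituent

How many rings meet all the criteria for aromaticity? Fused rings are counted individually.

4

Ring A has six sp³ carbons, so it is not fully conjugated — not aromatic (cyclooctene).
Ring B has two sp³ carbons, so it is not fully conjugated — not aromatic (1,4-cyclohexadiene).
Ring C has a continuous p-orbital overlap around the ring; 3 ring double bonds give 6 π electrons. 6 = 4(1)+2, so ring C is aromatic (benzene ring).
Ring D has three sp³ carbons, so it is not fully conjugated — not aromatic (cyclopentane ring).
Ring E is planar and fully conjugated; 2 ring double bonds (4 π electrons) plus a heteroatom lone pair (2) give 6 π electrons. Since 6 = 4n+2 (n=1), ring E is aromatic (pyrrole).
Rings F and G form a fused bicyclic system (with one nitrogen) with 10 sp² atoms and 10 π electrons from ring double bonds. 10 = 4(2)+2, so the system is aromatic and both rings count as aromatic (quinoline).
Aromatic: C, E, F, G. Total: 4.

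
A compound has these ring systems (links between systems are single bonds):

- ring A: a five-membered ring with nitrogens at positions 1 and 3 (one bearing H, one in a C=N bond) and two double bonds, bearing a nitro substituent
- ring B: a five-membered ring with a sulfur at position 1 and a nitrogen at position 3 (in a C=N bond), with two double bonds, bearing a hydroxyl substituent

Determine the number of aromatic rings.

2

Ring A has a continuous p-orbital overlap around the ring; 2 ring double bonds (4 π electrons) plus a heteroatom lone pair (2) give 6 π electrons. 6 = 4(1)+2, so ring A is aromatic (imidazole).
Ring B has a continuous p-orbital overlap around the ring; 2 ring double bonds (4 π electrons) plus a heteroatom lone pair (2) give 6 π electrons. 6 = 4(1)+2, so ring B is aromatic (thiazole).
Aromatic: A, B. Total: 2.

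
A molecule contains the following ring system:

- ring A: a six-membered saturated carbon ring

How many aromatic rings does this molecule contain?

0

Ring A has only sp³ atoms, so it is not fully conjugated — not aromatic (cyclohexane).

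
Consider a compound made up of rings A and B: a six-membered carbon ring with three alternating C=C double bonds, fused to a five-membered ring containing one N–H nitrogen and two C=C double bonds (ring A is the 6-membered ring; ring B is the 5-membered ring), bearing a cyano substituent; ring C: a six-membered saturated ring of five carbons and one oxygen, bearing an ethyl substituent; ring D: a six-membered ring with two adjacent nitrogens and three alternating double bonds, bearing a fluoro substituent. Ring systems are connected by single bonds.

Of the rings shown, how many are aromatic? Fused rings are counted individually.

Rings A and B form a fused bicyclic system (with one N–H) with 9 sp² atoms and 10 π electrons from ring double bonds plus a heteroatom lone pair. 10 = 4(2)+2, so the system is aromatic and both rings count as aromatic (indole).
Ring C has only sp³ atoms, so it is not fully conjugated — not aromatic (tetrahydropyran).
Ring D has a continuous p-orbital overlap around the ring; 3 ring double bonds give 6 π electrons. 6 = 4(1)+2, so ring D is aromatic (pyridazine).
Aromatic: A, B, D. Total: 3.

3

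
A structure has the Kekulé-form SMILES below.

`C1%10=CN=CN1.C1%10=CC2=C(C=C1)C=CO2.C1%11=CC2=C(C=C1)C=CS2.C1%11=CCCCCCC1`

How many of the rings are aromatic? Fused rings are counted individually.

5

The SMILES encodes a five-membered ring with nitrogens at positions 1 and 3 (one bearing H, one in a C=N bond) and two double bonds; a six-membered carbon ring with three alternating C=C double bonds, fused to a five-membered ring containing one oxygen and two C=C double bonds; a six-membered carbon ring with three alternating C=C double bonds, fused to a five-membered ring containing one sulfur and two C=C double bonds; an eight-membered carbon ring with one C=C double bond.
The 5-membered ring with two nitrogens (one N–H, one =N–) is planar and fully conjugated; 2 ring double bonds (4 π electrons) plus a heteroatom lone pair (2) give 6 π electrons. Since 6 = 4n+2 (n=1), it is aromatic (imidazole).
The fused 6/5-membered bicyclic (with one oxygen) is a single π system with 9 sp² atoms and 10 π electrons from ring double bonds plus a heteroatom lone pair. 10 = 4(2)+2, so the system is aromatic and both rings count as aromatic (benzofuran).
The fused 6/5-membered bicyclic (with one sulfur) is a single π system with 9 sp² atoms and 10 π electrons from ring double bonds plus a heteroatom lone pair. 10 = 4(2)+2, so the system is aromatic and both rings count as aromatic (benzothiophene).
The 8-membered ring has six sp³ carbons, so it is not fully conjugated — not aromatic (cyclooctene).
5 of the 6 rings are aromatic. Total: 5.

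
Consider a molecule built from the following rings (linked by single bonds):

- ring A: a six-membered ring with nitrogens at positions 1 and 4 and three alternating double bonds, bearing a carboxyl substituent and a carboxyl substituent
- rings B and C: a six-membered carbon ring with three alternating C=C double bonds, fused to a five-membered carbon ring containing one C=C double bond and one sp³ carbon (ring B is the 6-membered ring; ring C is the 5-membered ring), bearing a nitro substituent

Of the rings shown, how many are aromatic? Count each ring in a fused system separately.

2

Ring A is fully conjugated (every ring atom contributes a p orbital); 3 ring double bonds give 6 π electrons. That satisfies 4n+2 with n=1, so ring A is aromatic (pyrazine).
Ring B has a continuous p-orbital overlap around the ring; 3 ring double bonds give 6 π electrons. 6 = 4(1)+2, so ring B is aromatic (benzene ring).
Ring C has one sp³ carbon, so it is not fully conjugated — not aromatic (cyclopentene ring).
Aromatic: A, B. Total: 2.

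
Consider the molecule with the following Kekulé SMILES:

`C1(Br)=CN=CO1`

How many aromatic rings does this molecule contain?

The SMILES encodes a five-membered ring with an oxygen at position 1 and a nitrogen at position 3 (in a C=N bond), with two double bonds.
The 5-membered ring with one oxygen and one =N– has a continuous p-orbital overlap around the ring; 2 ring double bonds (4 π electrons) plus a heteroatom lone pair (2) give 6 π electrons. Since 6 = 4n+2 (n=1), it is aromatic (oxazole).

1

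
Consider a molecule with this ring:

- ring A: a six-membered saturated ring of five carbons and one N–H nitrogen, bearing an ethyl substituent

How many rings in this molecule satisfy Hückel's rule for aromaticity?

Ring A has only sp³ atoms, so it is not fully conjugated — not aromatic (piperidine).

0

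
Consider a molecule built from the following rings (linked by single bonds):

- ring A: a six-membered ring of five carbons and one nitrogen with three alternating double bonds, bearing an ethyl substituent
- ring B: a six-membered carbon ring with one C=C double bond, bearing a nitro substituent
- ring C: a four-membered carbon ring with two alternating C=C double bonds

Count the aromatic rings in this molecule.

Ring A is fully conjugated (every ring atom contributes a p orbital); 3 ring double bonds give 6 π electrons. That satisfies 4n+2 with n=1, so ring A is aromatic (pyridine).
Ring B has four sp³ carbons, so it is not fully conjugated — not aromatic (cyclohexene).
Ring C has only sp² ring atoms; a planar conformation would have a fully conjugated π system of 4 electrons. But 4 = 4(1), which is 4n not 4n+2, so ring C is not aromatic (cyclobutadiene) — cyclobutadiene is antiaromatic and distorts to a rectangle.
Aromatic: A. Total: 1.

1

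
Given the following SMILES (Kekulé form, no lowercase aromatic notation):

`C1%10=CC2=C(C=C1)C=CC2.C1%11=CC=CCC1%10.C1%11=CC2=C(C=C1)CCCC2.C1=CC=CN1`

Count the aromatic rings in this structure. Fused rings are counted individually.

3

The SMILES encodes a six-membered carbon ring with three alternating C=C double bonds, fused to a five-membered carbon ring containing one C=C double bond and one sp³ carbon; a six-membered carbon ring with two conjugated C=C double bonds and two sp³ carbons; a six-membered carbon ring with three alternating C=C double bonds, fused to a saturated six-membered carbon ring; a five-membered ring of four carbons and one nitrogen bearing a hydrogen, with two C=C double bonds.
The 6-membered ring has a continuous p-orbital overlap around the ring; 3 ring double bonds give 6 π electrons. That satisfies 4n+2 with n=1, so it is aromatic (benzene ring).
The 5-membered ring has one sp³ carbon, so it is not fully conjugated — not aromatic (cyclopentene ring).
The second 6-membered ring has two sp³ carbons, so it is not fully conjugated — not aromatic (1,3-cyclohexadiene).
The third 6-membered ring is planar and fully conjugated; 3 ring double bonds give 6 π electrons. That satisfies 4n+2 with n=1, so it is aromatic (benzene ring).
The fourth 6-membered ring has four sp³ carbons, so it is not fully conjugated — not aromatic (cyclohexane ring).
The 5-membered ring with one N–H is fully conjugated (every ring atom contributes a p orbital); 2 ring double bonds (4 π electrons) plus a heteroatom lone pair (2) give 6 π electrons. Since 6 = 4n+2 (n=1), it is aromatic (pyrrole).
3 of the 6 rings are aromatic. Total: 3.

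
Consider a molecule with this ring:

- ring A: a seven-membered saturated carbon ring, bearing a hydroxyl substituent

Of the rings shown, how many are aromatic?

Ring A has only sp³ atoms, so it is not fully conjugated — not aromatic (cycloheptane).

0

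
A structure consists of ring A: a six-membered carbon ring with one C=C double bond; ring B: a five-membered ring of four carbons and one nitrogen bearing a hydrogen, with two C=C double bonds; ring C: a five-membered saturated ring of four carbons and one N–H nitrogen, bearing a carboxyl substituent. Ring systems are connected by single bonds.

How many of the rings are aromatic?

Ring A has four sp³ carbons, so it is not fully conjugated — not aromatic (cyclohexene).
Ring B has a continuous p-orbital overlap around the ring; 2 ring double bonds (4 π electrons) plus a heteroatom lone pair (2) give 6 π electrons. That satisfies 4n+2 with n=1, so ring B is aromatic (pyrrole).
Ring C has only sp³ atoms, so it is not fully conjugated — not aromatic (pyrrolidine).
Aromatic: B. Total: 1.

1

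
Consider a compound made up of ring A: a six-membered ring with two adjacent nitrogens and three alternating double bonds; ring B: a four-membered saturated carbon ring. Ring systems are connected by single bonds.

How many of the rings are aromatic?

Ring A is planar and fully conjugated; 3 ring double bonds give 6 π electrons. 6 = 4(1)+2, so ring A is aromatic (pyridazine).
Ring B has only sp³ atoms, so it is not fully conjugated — not aromatic (cyclobutane).
Aromatic: A. Total: 1.

1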